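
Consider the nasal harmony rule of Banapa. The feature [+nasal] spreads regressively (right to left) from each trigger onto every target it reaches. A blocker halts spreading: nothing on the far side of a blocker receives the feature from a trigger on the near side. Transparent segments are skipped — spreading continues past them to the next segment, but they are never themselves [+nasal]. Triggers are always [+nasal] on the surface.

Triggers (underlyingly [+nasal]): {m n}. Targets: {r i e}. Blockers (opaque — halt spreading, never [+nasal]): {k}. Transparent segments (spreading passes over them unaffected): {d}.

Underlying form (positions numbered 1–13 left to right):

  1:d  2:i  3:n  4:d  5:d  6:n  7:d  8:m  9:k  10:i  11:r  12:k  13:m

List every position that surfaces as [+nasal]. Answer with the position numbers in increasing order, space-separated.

From /n/ at 3 leftward: 2 /i/ → [+nasal]; 1 /d/ transparent; word edge.
From /n/ at 6 leftward: 5 /d/ transparent; 4 /d/ transparent; 3 /n/ is itself a trigger — this domain ends here.
From /m/ at 8 leftward: 7 /d/ transparent; 6 /n/ is itself a trigger — this domain ends here.
From /m/ at 13 leftward: 12 /k/ blocks.
Targets with no active source: positions 10 11 stay [-nasal].

2 3 6 8 13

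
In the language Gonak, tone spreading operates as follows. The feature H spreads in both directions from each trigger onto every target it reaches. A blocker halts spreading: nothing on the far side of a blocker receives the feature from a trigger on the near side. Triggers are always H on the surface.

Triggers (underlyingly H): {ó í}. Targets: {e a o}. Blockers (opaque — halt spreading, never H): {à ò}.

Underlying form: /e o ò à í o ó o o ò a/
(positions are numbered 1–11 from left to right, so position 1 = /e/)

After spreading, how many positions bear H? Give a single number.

5

From /í/ at 5 rightward: 6 /o/ → H; 7 /ó/ is itself a trigger — this domain ends here.
From /í/ at 5 leftward: 4 /à/ blocks.
From /ó/ at 7 rightward: 8 /o/ → H; 9 /o/ → H; 10 /ò/ blocks.
From /ó/ at 7 leftward: 6 /o/ → H; 5 /í/ is itself a trigger — this domain ends here.
Targets with no active source: positions 1 2 11 stay [-high tone].
H positions on the surface: 5 6 7 8 9.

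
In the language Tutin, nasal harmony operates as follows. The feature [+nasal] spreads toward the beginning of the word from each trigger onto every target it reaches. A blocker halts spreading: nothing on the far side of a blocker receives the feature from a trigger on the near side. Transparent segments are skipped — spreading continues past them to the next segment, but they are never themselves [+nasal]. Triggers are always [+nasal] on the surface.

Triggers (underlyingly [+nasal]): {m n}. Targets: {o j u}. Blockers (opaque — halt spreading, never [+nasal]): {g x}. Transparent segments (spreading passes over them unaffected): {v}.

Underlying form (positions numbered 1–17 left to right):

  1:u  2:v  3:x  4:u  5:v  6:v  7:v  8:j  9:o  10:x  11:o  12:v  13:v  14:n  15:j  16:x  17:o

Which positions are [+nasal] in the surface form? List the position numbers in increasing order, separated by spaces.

From /n/ at 14 leftward: 13 /v/ transparent; 12 /v/ transparent; 11 /o/ → [+nasal]; 10 /x/ blocks.
Targets with no active source: positions 1 4 8 9 15 17 stay [-nasal].

11 14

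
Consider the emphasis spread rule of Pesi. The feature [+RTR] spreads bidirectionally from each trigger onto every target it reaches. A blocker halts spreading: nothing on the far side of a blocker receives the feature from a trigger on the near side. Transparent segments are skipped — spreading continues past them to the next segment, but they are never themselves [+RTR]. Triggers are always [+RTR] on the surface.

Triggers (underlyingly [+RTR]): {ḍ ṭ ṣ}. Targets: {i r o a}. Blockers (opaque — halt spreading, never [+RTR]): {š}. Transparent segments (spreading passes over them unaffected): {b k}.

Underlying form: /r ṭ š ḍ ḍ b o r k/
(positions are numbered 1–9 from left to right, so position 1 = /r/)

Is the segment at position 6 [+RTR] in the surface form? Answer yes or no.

no

From /ṭ/ at 2 rightward: 3 /š/ blocks.
From /ṭ/ at 2 leftward: 1 /r/ → [+RTR]; word edge.
From /ḍ/ at 4 rightward: 5 /ḍ/ is itself a trigger — this domain ends here.
From /ḍ/ at 4 leftward: 3 /š/ blocks.
From /ḍ/ at 5 rightward: 6 /b/ transparent; 7 /o/ → [+RTR]; 8 /r/ → [+RTR]; 9 /k/ transparent; word edge.
From /ḍ/ at 5 leftward: 4 /ḍ/ is itself a trigger — this domain ends here.
[+RTR] positions on the surface: 1 2 4 5 7 8.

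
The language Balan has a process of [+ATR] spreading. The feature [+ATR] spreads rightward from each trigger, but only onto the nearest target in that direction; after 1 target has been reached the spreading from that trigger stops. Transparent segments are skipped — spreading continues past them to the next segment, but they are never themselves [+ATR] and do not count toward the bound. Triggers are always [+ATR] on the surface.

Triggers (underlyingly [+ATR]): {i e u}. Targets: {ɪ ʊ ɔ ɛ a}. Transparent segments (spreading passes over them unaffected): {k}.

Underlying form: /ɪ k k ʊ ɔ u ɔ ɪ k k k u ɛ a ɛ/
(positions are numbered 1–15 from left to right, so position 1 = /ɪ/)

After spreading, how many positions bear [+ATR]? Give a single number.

From /u/ at 6 rightward: 7 /ɔ/ → [+ATR]; bound reached.
From /u/ at 12 rightward: 13 /ɛ/ → [+ATR]; bound reached.
Targets with no active source: positions 1 4 5 8 14 15 stay [-ATR].
[+ATR] positions on the surface: 6 7 12 13.

4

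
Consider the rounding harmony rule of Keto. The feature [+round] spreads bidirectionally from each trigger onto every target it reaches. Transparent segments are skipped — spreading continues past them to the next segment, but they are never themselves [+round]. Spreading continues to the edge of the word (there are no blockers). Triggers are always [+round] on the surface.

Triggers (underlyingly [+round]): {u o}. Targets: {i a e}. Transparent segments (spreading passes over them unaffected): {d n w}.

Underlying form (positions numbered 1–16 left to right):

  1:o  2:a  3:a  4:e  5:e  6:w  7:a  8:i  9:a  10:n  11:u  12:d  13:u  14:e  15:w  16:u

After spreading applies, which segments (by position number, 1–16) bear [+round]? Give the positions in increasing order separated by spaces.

From /o/ at 1 rightward: 2 /a/ → [+round]; 3 /a/ → [+round]; 4 /e/ → [+round]; 5 /e/ → [+round]; 6 /w/ transparent; 7 /a/ → [+round]; 8 /i/ → [+round]; 9 /a/ → [+round]; 10 /n/ transparent; 11 /u/ is itself a trigger — this domain ends here.
From /o/ at 1 leftward: word edge.
From /u/ at 11 rightward: 12 /d/ transparent; 13 /u/ is itself a trigger — this domain ends here.
From /u/ at 11 leftward: 10 /n/ transparent; 9 /a/ → [+round]; 8 /i/ → [+round]; 7 /a/ → [+round]; 6 /w/ transparent; 5 /e/ → [+round]; 4 /e/ → [+round]; 3 /a/ → [+round]; 2 /a/ → [+round]; 1 /o/ is itself a trigger — this domain ends here.
From /u/ at 13 rightward: 14 /e/ → [+round]; 15 /w/ transparent; 16 /u/ is itself a trigger — this domain ends here.
From /u/ at 13 leftward: 12 /d/ transparent; 11 /u/ is itself a trigger — this domain ends here.
From /u/ at 16 rightward: word edge.
From /u/ at 16 leftward: 15 /w/ transparent; 14 /e/ → [+round]; 13 /u/ is itself a trigger — this domain ends here.

1 2 3 4 5 7 8 9 11 13 14 16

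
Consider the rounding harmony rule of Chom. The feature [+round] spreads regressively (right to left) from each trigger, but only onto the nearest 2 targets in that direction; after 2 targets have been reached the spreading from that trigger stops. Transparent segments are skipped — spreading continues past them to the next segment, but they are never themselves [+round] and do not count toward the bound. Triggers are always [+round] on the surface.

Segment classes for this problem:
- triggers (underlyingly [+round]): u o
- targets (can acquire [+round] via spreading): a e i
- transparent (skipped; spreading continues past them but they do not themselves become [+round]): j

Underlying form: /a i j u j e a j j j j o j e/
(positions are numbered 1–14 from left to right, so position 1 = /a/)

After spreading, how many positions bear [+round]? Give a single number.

6

From /u/ at 4 leftward: 3 /j/ transparent; 2 /i/ → [+round]; 1 /a/ → [+round]; bound reached.
From /o/ at 12 leftward: 11 /j/ transparent; 10 /j/ transparent; 9 /j/ transparent; 8 /j/ transparent; 7 /a/ → [+round]; 6 /e/ → [+round]; bound reached.
Target with no active source: position 14 stays [-round].
[+round] positions on the surface: 1 2 4 6 7 12.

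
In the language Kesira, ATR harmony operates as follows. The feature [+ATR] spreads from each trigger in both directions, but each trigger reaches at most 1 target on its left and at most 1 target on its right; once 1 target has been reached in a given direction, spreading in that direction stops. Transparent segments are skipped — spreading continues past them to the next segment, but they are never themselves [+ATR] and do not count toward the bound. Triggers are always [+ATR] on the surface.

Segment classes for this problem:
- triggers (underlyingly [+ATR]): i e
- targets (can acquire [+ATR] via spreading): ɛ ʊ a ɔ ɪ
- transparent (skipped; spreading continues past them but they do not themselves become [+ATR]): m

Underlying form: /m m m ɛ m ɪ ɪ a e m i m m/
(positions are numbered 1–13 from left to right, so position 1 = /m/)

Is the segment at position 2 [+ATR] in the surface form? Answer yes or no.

no

From /e/ at 9 rightward: 10 /m/ transparent; 11 /i/ is itself a trigger — this domain ends here.
From /e/ at 9 leftward: 8 /a/ → [+ATR]; bound reached.
From /i/ at 11 rightward: 12 /m/ transparent; 13 /m/ transparent; word edge.
From /i/ at 11 leftward: 10 /m/ transparent; 9 /e/ is itself a trigger — this domain ends here.
Targets with no active source: positions 4 6 7 stay [-ATR].
[+ATR] positions on the surface: 8 9 11.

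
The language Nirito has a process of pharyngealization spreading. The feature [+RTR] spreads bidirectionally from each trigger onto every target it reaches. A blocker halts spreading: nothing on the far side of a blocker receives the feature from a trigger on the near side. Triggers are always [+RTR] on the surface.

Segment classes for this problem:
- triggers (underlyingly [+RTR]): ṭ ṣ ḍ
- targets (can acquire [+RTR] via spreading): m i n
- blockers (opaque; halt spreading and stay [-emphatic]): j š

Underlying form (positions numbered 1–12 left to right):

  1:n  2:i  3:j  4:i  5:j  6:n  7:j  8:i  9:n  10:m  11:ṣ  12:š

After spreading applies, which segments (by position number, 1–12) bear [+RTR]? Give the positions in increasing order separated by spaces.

8 9 10 11

From /ṣ/ at 11 rightward: 12 /š/ blocks.
From /ṣ/ at 11 leftward: 10 /m/ → [+RTR]; 9 /n/ → [+RTR]; 8 /i/ → [+RTR]; 7 /j/ blocks.
Targets with no active source: positions 1 2 4 6 stay [-emphatic].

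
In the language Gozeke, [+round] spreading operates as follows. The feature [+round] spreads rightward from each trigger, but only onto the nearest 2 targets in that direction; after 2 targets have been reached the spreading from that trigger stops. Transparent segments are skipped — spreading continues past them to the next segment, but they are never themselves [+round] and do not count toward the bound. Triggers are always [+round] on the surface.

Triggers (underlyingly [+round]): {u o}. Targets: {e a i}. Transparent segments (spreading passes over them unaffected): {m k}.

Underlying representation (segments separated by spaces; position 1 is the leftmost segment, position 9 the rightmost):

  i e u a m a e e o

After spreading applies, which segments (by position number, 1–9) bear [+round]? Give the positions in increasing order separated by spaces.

3 4 6 9

From /u/ at 3 rightward: 4 /a/ → [+round]; 5 /m/ transparent; 6 /a/ → [+round]; bound reached.
From /o/ at 9 rightward: word edge.
Targets with no active source: positions 1 2 7 8 stay [-round].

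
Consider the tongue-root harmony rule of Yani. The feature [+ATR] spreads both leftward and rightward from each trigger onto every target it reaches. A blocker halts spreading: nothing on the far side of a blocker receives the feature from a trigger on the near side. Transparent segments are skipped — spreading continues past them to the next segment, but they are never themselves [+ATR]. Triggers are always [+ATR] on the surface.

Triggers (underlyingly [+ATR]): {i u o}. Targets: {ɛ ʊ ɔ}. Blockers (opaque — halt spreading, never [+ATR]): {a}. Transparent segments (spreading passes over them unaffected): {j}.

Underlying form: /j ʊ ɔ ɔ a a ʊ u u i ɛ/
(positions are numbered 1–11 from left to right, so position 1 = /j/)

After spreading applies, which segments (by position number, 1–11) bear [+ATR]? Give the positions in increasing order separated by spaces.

From /u/ at 8 rightward: 9 /u/ is itself a trigger — this domain ends here.
From /u/ at 8 leftward: 7 /ʊ/ → [+ATR]; 6 /a/ blocks.
From /u/ at 9 rightward: 10 /i/ is itself a trigger — this domain ends here.
From /u/ at 9 leftward: 8 /u/ is itself a trigger — this domain ends here.
From /i/ at 10 rightward: 11 /ɛ/ → [+ATR]; word edge.
From /i/ at 10 leftward: 9 /u/ is itself a trigger — this domain ends here.
Targets with no active source: positions 2 3 4 stay [-ATR].

7 8 9 10 11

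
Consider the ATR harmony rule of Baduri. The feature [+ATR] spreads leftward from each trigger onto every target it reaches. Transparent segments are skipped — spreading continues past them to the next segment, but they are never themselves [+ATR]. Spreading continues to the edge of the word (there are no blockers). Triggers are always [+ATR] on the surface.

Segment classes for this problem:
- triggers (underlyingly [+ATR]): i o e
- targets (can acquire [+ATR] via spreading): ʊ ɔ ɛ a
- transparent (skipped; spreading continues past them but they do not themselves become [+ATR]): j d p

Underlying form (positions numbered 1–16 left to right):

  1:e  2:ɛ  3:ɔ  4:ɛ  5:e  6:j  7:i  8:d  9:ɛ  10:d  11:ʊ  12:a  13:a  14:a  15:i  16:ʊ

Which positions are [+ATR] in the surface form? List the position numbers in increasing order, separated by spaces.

From /e/ at 1 leftward: word edge.
From /e/ at 5 leftward: 4 /ɛ/ → [+ATR]; 3 /ɔ/ → [+ATR]; 2 /ɛ/ → [+ATR]; 1 /e/ is itself a trigger — this domain ends here.
From /i/ at 7 leftward: 6 /j/ transparent; 5 /e/ is itself a trigger — this domain ends here.
From /i/ at 15 leftward: 14 /a/ → [+ATR]; 13 /a/ → [+ATR]; 12 /a/ → [+ATR]; 11 /ʊ/ → [+ATR]; 10 /d/ transparent; 9 /ɛ/ → [+ATR]; 8 /d/ transparent; 7 /i/ is itself a trigger — this domain ends here.
Target with no active source: position 16 stays [-ATR].

1 2 3 4 5 7 9 11 12 13 14 15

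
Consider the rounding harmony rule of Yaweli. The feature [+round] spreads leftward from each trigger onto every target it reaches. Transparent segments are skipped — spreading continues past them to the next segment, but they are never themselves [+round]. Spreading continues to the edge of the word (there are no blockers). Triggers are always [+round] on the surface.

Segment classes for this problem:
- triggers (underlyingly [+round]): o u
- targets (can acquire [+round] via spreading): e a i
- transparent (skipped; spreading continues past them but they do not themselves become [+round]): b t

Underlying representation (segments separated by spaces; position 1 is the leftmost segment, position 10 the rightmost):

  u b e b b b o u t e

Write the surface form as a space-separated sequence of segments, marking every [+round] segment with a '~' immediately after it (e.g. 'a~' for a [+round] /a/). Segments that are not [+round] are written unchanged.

u~ b e~ b b b o~ u~ t e

From /u/ at 1 leftward: word edge.
From /o/ at 7 leftward: 6 /b/ transparent; 5 /b/ transparent; 4 /b/ transparent; 3 /e/ → [+round]; 2 /b/ transparent; 1 /u/ is itself a trigger — this domain ends here.
From /u/ at 8 leftward: 7 /o/ is itself a trigger — this domain ends here.
Target with no active source: position 10 stays [-round].
[+round] positions on the surface: 1 3 7 8.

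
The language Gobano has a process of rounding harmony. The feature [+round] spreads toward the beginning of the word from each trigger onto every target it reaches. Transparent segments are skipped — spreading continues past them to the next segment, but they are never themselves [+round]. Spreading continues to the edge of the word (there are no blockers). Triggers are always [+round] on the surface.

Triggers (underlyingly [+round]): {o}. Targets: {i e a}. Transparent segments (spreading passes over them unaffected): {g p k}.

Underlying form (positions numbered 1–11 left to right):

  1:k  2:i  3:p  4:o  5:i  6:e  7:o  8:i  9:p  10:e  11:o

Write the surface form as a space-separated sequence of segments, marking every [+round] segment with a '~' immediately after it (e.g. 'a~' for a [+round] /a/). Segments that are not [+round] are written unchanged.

From /o/ at 4 leftward: 3 /p/ transparent; 2 /i/ → [+round]; 1 /k/ transparent; word edge.
From /o/ at 7 leftward: 6 /e/ → [+round]; 5 /i/ → [+round]; 4 /o/ is itself a trigger — this domain ends here.
From /o/ at 11 leftward: 10 /e/ → [+round]; 9 /p/ transparent; 8 /i/ → [+round]; 7 /o/ is itself a trigger — this domain ends here.
[+round] positions on the surface: 2 4 5 6 7 8 10 11.

k i~ p o~ i~ e~ o~ i~ p e~ o~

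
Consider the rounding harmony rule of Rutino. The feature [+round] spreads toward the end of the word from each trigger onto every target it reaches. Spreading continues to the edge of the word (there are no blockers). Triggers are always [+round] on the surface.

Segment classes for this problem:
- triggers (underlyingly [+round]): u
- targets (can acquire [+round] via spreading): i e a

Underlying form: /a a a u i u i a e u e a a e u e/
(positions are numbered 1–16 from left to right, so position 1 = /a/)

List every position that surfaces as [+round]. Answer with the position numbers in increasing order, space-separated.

From /u/ at 4 rightward: 5 /i/ → [+round]; 6 /u/ is itself a trigger — this domain ends here.
From /u/ at 6 rightward: 7 /i/ → [+round]; 8 /a/ → [+round]; 9 /e/ → [+round]; 10 /u/ is itself a trigger — this domain ends here.
From /u/ at 10 rightward: 11 /e/ → [+round]; 12 /a/ → [+round]; 13 /a/ → [+round]; 14 /e/ → [+round]; 15 /u/ is itself a trigger — this domain ends here.
From /u/ at 15 rightward: 16 /e/ → [+round]; word edge.
Targets with no active source: positions 1 2 3 stay [-round].

4 5 6 7 8 9 10 11 12 13 14 15 16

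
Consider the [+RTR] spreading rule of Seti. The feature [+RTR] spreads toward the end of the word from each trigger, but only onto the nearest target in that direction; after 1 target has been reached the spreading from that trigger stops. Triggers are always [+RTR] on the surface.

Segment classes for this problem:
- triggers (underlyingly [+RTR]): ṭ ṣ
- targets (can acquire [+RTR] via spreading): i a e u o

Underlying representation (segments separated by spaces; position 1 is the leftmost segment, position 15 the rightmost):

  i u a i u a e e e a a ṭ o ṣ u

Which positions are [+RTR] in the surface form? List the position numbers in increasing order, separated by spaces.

12 13 14 15

From /ṭ/ at 12 rightward: 13 /o/ → [+RTR]; bound reached.
From /ṣ/ at 14 rightward: 15 /u/ → [+RTR]; bound reached.
Targets with no active source: positions 1 2 3 4 5 6 7 8 9 10 11 stay [-emphatic].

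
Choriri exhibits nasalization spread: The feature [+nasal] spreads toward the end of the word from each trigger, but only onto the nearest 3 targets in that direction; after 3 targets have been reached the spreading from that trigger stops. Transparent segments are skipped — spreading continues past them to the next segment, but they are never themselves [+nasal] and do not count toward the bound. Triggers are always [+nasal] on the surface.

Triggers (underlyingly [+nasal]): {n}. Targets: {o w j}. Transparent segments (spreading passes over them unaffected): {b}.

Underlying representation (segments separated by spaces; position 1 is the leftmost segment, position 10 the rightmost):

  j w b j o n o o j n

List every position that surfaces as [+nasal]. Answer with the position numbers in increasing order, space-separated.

From /n/ at 6 rightward: 7 /o/ → [+nasal]; 8 /o/ → [+nasal]; 9 /j/ → [+nasal]; bound reached.
From /n/ at 10 rightward: word edge.
Targets with no active source: positions 1 2 4 5 stay [-nasal].

6 7 8 9 10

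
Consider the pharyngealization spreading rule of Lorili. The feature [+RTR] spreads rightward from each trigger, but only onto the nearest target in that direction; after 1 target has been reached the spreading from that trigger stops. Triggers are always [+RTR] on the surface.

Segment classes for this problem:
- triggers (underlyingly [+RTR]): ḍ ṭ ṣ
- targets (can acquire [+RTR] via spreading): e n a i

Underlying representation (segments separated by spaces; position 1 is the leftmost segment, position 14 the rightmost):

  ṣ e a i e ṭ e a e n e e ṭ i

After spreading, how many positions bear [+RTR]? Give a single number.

6

From /ṣ/ at 1 rightward: 2 /e/ → [+RTR]; bound reached.
From /ṭ/ at 6 rightward: 7 /e/ → [+RTR]; bound reached.
From /ṭ/ at 13 rightward: 14 /i/ → [+RTR]; bound reached.
Targets with no active source: positions 3 4 5 8 9 10 11 12 stay [-emphatic].
[+RTR] positions on the surface: 1 2 6 7 13 14.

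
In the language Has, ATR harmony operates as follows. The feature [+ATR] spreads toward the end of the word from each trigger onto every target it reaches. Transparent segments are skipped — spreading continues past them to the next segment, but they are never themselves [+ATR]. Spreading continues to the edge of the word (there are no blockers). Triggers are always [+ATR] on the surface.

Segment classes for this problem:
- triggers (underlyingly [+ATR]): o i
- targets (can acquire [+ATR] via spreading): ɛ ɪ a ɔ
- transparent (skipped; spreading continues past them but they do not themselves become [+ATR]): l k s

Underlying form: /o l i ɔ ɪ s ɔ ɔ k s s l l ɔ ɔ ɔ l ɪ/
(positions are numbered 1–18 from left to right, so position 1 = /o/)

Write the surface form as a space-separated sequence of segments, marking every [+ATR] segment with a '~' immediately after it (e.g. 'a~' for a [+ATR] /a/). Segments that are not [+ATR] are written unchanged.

o~ l i~ ɔ~ ɪ~ s ɔ~ ɔ~ k s s l l ɔ~ ɔ~ ɔ~ l ɪ~

From /o/ at 1 rightward: 2 /l/ transparent; 3 /i/ is itself a trigger — this domain ends here.
From /i/ at 3 rightward: 4 /ɔ/ → [+ATR]; 5 /ɪ/ → [+ATR]; 6 /s/ transparent; 7 /ɔ/ → [+ATR]; 8 /ɔ/ → [+ATR]; 9 /k/ transparent; 10 /s/ transparent; 11 /s/ transparent; 12 /l/ transparent; 13 /l/ transparent; 14 /ɔ/ → [+ATR]; 15 /ɔ/ → [+ATR]; 16 /ɔ/ → [+ATR]; 17 /l/ transparent; 18 /ɪ/ → [+ATR]; word edge.
[+ATR] positions on the surface: 1 3 4 5 7 8 14 15 16 18.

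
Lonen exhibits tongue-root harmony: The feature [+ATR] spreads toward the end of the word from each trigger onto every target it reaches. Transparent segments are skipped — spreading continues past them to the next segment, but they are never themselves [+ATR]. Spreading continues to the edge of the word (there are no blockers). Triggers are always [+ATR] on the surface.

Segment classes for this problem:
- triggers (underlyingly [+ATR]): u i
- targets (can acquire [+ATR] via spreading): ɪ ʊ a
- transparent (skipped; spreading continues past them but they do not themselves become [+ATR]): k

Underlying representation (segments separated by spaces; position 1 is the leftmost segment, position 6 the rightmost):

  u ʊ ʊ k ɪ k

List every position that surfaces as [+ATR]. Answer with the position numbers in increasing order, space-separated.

1 2 3 5

From /u/ at 1 rightward: 2 /ʊ/ → [+ATR]; 3 /ʊ/ → [+ATR]; 4 /k/ transparent; 5 /ɪ/ → [+ATR]; 6 /k/ transparent; word edge.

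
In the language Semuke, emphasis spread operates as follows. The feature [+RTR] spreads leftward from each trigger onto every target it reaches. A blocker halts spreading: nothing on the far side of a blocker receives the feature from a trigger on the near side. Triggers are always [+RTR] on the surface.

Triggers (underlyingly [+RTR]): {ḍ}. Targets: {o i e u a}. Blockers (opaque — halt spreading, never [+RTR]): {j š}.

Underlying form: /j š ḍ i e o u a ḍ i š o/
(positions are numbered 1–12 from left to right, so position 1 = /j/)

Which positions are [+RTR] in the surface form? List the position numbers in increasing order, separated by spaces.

3 4 5 6 7 8 9

From /ḍ/ at 3 leftward: 2 /š/ blocks.
From /ḍ/ at 9 leftward: 8 /a/ → [+RTR]; 7 /u/ → [+RTR]; 6 /o/ → [+RTR]; 5 /e/ → [+RTR]; 4 /i/ → [+RTR]; 3 /ḍ/ is itself a trigger — this domain ends here.
Targets with no active source: positions 10 12 stay [-emphatic].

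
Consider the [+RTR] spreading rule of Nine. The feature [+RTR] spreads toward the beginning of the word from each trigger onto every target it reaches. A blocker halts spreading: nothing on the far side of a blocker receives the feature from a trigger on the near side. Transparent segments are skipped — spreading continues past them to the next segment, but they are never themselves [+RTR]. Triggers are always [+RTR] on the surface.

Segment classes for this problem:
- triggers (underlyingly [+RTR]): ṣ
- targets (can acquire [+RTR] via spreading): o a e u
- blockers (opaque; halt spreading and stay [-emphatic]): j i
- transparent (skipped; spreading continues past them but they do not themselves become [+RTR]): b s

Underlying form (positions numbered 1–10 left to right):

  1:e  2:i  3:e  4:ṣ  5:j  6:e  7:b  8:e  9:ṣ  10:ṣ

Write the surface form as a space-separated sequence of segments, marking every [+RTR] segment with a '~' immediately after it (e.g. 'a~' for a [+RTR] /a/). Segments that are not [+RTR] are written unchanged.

e i e~ ṣ~ j e~ b e~ ṣ~ ṣ~

From /ṣ/ at 4 leftward: 3 /e/ → [+RTR]; 2 /i/ blocks.
From /ṣ/ at 9 leftward: 8 /e/ → [+RTR]; 7 /b/ transparent; 6 /e/ → [+RTR]; 5 /j/ blocks.
From /ṣ/ at 10 leftward: 9 /ṣ/ is itself a trigger — this domain ends here.
Target with no active source: position 1 stays [-emphatic].
[+RTR] positions on the surface: 3 4 6 8 9 10.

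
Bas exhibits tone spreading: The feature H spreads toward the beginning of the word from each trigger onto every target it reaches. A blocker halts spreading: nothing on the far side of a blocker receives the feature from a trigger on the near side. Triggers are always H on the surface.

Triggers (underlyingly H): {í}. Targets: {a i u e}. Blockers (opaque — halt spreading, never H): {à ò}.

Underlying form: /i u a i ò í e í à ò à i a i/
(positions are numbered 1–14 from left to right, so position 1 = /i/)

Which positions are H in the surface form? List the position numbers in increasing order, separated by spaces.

6 7 8

From /í/ at 6 leftward: 5 /ò/ blocks.
From /í/ at 8 leftward: 7 /e/ → H; 6 /í/ is itself a trigger — this domain ends here.
Targets with no active source: positions 1 2 3 4 12 13 14 stay [-high tone].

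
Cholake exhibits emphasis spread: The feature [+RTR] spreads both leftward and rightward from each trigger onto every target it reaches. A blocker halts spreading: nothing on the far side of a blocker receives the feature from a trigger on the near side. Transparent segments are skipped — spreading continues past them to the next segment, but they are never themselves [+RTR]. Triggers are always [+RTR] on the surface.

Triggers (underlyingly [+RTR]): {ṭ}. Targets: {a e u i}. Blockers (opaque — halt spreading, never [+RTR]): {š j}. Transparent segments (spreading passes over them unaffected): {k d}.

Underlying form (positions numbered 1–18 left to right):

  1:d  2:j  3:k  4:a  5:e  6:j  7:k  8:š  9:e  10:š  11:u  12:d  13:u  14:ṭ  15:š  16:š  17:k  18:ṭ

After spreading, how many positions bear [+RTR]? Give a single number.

From /ṭ/ at 14 rightward: 15 /š/ blocks.
From /ṭ/ at 14 leftward: 13 /u/ → [+RTR]; 12 /d/ transparent; 11 /u/ → [+RTR]; 10 /š/ blocks.
From /ṭ/ at 18 rightward: word edge.
From /ṭ/ at 18 leftward: 17 /k/ transparent; 16 /š/ blocks.
Targets with no active source: positions 4 5 9 stay [-emphatic].
[+RTR] positions on the surface: 11 13 14 18.

4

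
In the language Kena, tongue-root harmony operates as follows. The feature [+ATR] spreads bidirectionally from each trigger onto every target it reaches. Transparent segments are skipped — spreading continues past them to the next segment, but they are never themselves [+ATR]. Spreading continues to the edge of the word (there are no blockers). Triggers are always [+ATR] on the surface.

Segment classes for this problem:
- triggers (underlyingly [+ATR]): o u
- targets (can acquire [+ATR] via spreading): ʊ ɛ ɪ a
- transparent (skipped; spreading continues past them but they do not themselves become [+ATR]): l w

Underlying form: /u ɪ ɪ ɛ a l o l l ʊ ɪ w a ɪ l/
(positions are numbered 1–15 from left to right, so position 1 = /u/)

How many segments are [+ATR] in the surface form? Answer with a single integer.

From /u/ at 1 rightward: 2 /ɪ/ → [+ATR]; 3 /ɪ/ → [+ATR]; 4 /ɛ/ → [+ATR]; 5 /a/ → [+ATR]; 6 /l/ transparent; 7 /o/ is itself a trigger — this domain ends here.
From /u/ at 1 leftward: word edge.
From /o/ at 7 rightward: 8 /l/ transparent; 9 /l/ transparent; 10 /ʊ/ → [+ATR]; 11 /ɪ/ → [+ATR]; 12 /w/ transparent; 13 /a/ → [+ATR]; 14 /ɪ/ → [+ATR]; 15 /l/ transparent; word edge.
From /o/ at 7 leftward: 6 /l/ transparent; 5 /a/ → [+ATR]; 4 /ɛ/ → [+ATR]; 3 /ɪ/ → [+ATR]; 2 /ɪ/ → [+ATR]; 1 /u/ is itself a trigger — this domain ends here.
[+ATR] positions on the surface: 1 2 3 4 5 7 10 11 13 14.

10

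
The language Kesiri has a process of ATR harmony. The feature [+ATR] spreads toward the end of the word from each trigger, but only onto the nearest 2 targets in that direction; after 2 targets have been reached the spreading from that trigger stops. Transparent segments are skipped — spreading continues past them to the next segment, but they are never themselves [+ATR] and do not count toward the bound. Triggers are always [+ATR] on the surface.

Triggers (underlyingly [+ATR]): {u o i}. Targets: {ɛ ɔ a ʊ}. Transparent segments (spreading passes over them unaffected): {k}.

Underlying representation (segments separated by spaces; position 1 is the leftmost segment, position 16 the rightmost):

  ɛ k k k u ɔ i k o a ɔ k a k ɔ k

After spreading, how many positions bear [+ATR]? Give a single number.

6

From /u/ at 5 rightward: 6 /ɔ/ → [+ATR]; 7 /i/ is itself a trigger — this domain ends here.
From /i/ at 7 rightward: 8 /k/ transparent; 9 /o/ is itself a trigger — this domain ends here.
From /o/ at 9 rightward: 10 /a/ → [+ATR]; 11 /ɔ/ → [+ATR]; bound reached.
Targets with no active source: positions 1 13 15 stay [-ATR].
[+ATR] positions on the surface: 5 6 7 9 10 11.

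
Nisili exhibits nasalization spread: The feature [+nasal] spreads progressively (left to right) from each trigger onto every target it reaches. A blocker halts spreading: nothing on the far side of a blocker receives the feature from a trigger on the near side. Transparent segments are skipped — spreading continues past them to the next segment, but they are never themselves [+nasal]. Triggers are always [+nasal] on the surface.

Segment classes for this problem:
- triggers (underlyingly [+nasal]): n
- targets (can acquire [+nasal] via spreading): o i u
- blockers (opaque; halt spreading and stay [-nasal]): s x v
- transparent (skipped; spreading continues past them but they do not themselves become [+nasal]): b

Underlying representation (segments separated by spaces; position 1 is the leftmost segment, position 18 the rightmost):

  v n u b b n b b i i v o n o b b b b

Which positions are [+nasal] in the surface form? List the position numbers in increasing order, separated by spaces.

From /n/ at 2 rightward: 3 /u/ → [+nasal]; 4 /b/ transparent; 5 /b/ transparent; 6 /n/ is itself a trigger — this domain ends here.
From /n/ at 6 rightward: 7 /b/ transparent; 8 /b/ transparent; 9 /i/ → [+nasal]; 10 /i/ → [+nasal]; 11 /v/ blocks.
From /n/ at 13 rightward: 14 /o/ → [+nasal]; 15 /b/ transparent; 16 /b/ transparent; 17 /b/ transparent; 18 /b/ transparent; word edge.
Target with no active source: position 12 stays [-nasal].

2 3 6 9 10 13 14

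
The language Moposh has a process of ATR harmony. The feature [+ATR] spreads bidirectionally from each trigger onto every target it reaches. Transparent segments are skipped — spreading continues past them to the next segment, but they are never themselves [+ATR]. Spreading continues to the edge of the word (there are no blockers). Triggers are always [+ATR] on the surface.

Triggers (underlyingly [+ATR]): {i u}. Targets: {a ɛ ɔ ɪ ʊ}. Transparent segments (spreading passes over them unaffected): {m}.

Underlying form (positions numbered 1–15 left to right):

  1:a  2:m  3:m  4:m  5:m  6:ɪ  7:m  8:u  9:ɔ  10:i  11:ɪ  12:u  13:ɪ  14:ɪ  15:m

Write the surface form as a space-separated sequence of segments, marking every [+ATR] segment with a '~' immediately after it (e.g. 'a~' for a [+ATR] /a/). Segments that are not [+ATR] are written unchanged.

a~ m m m m ɪ~ m u~ ɔ~ i~ ɪ~ u~ ɪ~ ɪ~ m

From /u/ at 8 rightward: 9 /ɔ/ → [+ATR]; 10 /i/ is itself a trigger — this domain ends here.
From /u/ at 8 leftward: 7 /m/ transparent; 6 /ɪ/ → [+ATR]; 5 /m/ transparent; 4 /m/ transparent; 3 /m/ transparent; 2 /m/ transparent; 1 /a/ → [+ATR]; word edge.
From /i/ at 10 rightward: 11 /ɪ/ → [+ATR]; 12 /u/ is itself a trigger — this domain ends here.
From /i/ at 10 leftward: 9 /ɔ/ → [+ATR]; 8 /u/ is itself a trigger — this domain ends here.
From /u/ at 12 rightward: 13 /ɪ/ → [+ATR]; 14 /ɪ/ → [+ATR]; 15 /m/ transparent; word edge.
From /u/ at 12 leftward: 11 /ɪ/ → [+ATR]; 10 /i/ is itself a trigger — this domain ends here.
[+ATR] positions on the surface: 1 6 8 9 10 11 12 13 14.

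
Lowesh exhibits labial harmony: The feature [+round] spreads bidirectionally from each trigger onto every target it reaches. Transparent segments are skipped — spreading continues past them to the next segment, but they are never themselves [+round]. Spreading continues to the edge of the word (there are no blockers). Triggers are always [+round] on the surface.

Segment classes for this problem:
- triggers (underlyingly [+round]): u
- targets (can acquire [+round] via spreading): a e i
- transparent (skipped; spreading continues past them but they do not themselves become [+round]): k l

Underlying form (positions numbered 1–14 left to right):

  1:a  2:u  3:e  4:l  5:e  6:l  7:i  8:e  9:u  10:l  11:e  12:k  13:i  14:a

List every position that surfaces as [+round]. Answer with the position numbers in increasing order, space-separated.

1 2 3 5 7 8 9 11 13 14

From /u/ at 2 rightward: 3 /e/ → [+round]; 4 /l/ transparent; 5 /e/ → [+round]; 6 /l/ transparent; 7 /i/ → [+round]; 8 /e/ → [+round]; 9 /u/ is itself a trigger — this domain ends here.
From /u/ at 2 leftward: 1 /a/ → [+round]; word edge.
From /u/ at 9 rightward: 10 /l/ transparent; 11 /e/ → [+round]; 12 /k/ transparent; 13 /i/ → [+round]; 14 /a/ → [+round]; word edge.
From /u/ at 9 leftward: 8 /e/ → [+round]; 7 /i/ → [+round]; 6 /l/ transparent; 5 /e/ → [+round]; 4 /l/ transparent; 3 /e/ → [+round]; 2 /u/ is itself a trigger — this domain ends here.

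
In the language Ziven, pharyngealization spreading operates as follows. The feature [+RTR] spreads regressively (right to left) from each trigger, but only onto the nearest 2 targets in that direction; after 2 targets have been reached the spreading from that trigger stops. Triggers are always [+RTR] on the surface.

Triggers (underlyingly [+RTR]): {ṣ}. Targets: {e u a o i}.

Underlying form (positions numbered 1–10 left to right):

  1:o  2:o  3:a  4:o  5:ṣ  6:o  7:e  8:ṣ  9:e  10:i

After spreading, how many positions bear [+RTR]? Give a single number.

From /ṣ/ at 5 leftward: 4 /o/ → [+RTR]; 3 /a/ → [+RTR]; bound reached.
From /ṣ/ at 8 leftward: 7 /e/ → [+RTR]; 6 /o/ → [+RTR]; bound reached.
Targets with no active source: positions 1 2 9 10 stay [-emphatic].
[+RTR] positions on the surface: 3 4 5 6 7 8.

6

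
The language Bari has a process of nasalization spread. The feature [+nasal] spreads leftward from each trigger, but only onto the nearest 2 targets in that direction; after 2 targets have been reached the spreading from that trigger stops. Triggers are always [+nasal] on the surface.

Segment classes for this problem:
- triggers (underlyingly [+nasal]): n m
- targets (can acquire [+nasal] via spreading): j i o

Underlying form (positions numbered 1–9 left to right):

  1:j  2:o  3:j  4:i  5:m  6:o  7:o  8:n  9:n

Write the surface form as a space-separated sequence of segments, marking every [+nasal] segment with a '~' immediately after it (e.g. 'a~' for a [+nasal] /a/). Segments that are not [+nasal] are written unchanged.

From /m/ at 5 leftward: 4 /i/ → [+nasal]; 3 /j/ → [+nasal]; bound reached.
From /n/ at 8 leftward: 7 /o/ → [+nasal]; 6 /o/ → [+nasal]; bound reached.
From /n/ at 9 leftward: 8 /n/ is itself a trigger — this domain ends here.
Targets with no active source: positions 1 2 stay [-nasal].
[+nasal] positions on the surface: 3 4 5 6 7 8 9.

j o j~ i~ m~ o~ o~ n~ n~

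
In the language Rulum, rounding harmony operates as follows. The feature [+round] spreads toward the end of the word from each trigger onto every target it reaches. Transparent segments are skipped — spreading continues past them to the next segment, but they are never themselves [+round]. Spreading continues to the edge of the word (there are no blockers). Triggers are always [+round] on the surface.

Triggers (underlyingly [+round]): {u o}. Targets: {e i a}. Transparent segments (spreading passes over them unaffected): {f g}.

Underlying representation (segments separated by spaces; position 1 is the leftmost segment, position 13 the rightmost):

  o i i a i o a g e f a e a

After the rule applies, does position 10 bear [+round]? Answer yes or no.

no

From /o/ at 1 rightward: 2 /i/ → [+round]; 3 /i/ → [+round]; 4 /a/ → [+round]; 5 /i/ → [+round]; 6 /o/ is itself a trigger — this domain ends here.
From /o/ at 6 rightward: 7 /a/ → [+round]; 8 /g/ transparent; 9 /e/ → [+round]; 10 /f/ transparent; 11 /a/ → [+round]; 12 /e/ → [+round]; 13 /a/ → [+round]; word edge.
[+round] positions on the surface: 1 2 3 4 5 6 7 9 11 12 13.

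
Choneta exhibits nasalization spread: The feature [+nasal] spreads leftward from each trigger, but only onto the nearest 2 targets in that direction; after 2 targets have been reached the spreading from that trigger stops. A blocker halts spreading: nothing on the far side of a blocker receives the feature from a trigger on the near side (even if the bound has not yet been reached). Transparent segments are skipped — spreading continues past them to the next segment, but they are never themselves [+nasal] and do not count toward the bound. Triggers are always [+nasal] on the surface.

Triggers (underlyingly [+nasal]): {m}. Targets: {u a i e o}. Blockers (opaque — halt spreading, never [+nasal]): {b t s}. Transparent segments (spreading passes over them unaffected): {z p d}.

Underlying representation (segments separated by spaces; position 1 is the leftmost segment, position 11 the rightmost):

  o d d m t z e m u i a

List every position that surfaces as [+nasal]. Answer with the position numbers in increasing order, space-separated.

From /m/ at 4 leftward: 3 /d/ transparent; 2 /d/ transparent; 1 /o/ → [+nasal]; word edge.
From /m/ at 8 leftward: 7 /e/ → [+nasal]; 6 /z/ transparent; 5 /t/ blocks.
Targets with no active source: positions 9 10 11 stay [-nasal].

1 4 7 8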